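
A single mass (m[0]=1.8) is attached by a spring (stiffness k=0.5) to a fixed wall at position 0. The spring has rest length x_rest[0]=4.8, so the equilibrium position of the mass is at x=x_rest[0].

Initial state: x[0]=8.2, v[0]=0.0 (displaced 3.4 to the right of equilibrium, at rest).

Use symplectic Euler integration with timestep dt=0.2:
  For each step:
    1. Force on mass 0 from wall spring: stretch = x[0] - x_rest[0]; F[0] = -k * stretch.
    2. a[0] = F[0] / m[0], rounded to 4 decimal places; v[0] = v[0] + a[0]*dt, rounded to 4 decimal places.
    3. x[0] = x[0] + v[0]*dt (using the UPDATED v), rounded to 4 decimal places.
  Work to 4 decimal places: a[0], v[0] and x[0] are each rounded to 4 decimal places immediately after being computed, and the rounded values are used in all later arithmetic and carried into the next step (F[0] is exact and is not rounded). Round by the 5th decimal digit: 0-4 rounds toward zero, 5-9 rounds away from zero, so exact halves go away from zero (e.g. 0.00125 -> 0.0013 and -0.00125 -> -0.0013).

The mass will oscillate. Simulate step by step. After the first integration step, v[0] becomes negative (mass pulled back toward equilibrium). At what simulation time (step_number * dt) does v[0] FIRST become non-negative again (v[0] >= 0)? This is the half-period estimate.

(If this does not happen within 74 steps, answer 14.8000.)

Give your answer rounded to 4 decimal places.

Step 0: x=[8.2000] v=[0.0000]
Step 1: x=[8.1622] v=[-0.1889]
Step 2: x=[8.0871] v=[-0.3757]
Step 3: x=[7.9754] v=[-0.5583]
Step 4: x=[7.8285] v=[-0.7347]
Step 5: x=[7.6479] v=[-0.9030]
Step 6: x=[7.4357] v=[-1.0612]
Step 7: x=[7.1942] v=[-1.2076]
Step 8: x=[6.9261] v=[-1.3406]
Step 9: x=[6.6344] v=[-1.4587]
Step 10: x=[6.3223] v=[-1.5606]
Step 11: x=[5.9933] v=[-1.6452]
Step 12: x=[5.6510] v=[-1.7115]
Step 13: x=[5.2992] v=[-1.7588]
Step 14: x=[4.9419] v=[-1.7865]
Step 15: x=[4.5830] v=[-1.7944]
Step 16: x=[4.2265] v=[-1.7823]
Step 17: x=[3.8764] v=[-1.7504]
Step 18: x=[3.5366] v=[-1.6991]
Step 19: x=[3.2108] v=[-1.6289]
Step 20: x=[2.9027] v=[-1.5406]
Step 21: x=[2.6157] v=[-1.4352]
Step 22: x=[2.3529] v=[-1.3138]
Step 23: x=[2.1173] v=[-1.1778]
Step 24: x=[1.9115] v=[-1.0288]
Step 25: x=[1.7378] v=[-0.8683]
Step 26: x=[1.5982] v=[-0.6982]
Step 27: x=[1.4941] v=[-0.5203]
Step 28: x=[1.4268] v=[-0.3366]
Step 29: x=[1.3970] v=[-0.1492]
Step 30: x=[1.4050] v=[0.0399]
First v>=0 after going negative at step 30, time=6.0000

Answer: 6.0000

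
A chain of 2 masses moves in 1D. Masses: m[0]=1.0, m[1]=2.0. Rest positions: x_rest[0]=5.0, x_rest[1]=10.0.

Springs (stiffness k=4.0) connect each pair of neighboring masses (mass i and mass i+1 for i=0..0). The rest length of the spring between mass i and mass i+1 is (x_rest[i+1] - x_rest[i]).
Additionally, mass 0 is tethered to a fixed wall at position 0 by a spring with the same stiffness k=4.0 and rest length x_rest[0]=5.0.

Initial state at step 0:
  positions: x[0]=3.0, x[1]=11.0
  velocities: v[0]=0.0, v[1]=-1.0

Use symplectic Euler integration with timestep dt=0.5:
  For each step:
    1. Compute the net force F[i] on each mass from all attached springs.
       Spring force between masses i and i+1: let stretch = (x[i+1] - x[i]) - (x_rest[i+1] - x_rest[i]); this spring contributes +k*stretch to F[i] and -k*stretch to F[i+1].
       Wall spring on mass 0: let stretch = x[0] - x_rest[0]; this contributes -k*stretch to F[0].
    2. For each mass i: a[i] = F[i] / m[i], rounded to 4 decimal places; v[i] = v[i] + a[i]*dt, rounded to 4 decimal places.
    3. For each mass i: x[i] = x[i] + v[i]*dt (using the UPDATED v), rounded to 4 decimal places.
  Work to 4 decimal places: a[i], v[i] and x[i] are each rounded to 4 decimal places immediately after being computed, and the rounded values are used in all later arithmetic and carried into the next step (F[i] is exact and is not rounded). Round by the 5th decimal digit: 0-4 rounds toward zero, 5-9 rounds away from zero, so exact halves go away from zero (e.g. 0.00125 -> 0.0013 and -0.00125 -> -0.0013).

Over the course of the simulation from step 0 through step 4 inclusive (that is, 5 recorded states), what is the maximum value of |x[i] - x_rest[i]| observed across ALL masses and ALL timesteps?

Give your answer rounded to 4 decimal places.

Step 0: x=[3.0000 11.0000] v=[0.0000 -1.0000]
Step 1: x=[8.0000 9.0000] v=[10.0000 -4.0000]
Step 2: x=[6.0000 9.0000] v=[-4.0000 0.0000]
Step 3: x=[1.0000 10.0000] v=[-10.0000 2.0000]
Step 4: x=[4.0000 9.0000] v=[6.0000 -2.0000]
Max displacement = 4.0000

Answer: 4.0000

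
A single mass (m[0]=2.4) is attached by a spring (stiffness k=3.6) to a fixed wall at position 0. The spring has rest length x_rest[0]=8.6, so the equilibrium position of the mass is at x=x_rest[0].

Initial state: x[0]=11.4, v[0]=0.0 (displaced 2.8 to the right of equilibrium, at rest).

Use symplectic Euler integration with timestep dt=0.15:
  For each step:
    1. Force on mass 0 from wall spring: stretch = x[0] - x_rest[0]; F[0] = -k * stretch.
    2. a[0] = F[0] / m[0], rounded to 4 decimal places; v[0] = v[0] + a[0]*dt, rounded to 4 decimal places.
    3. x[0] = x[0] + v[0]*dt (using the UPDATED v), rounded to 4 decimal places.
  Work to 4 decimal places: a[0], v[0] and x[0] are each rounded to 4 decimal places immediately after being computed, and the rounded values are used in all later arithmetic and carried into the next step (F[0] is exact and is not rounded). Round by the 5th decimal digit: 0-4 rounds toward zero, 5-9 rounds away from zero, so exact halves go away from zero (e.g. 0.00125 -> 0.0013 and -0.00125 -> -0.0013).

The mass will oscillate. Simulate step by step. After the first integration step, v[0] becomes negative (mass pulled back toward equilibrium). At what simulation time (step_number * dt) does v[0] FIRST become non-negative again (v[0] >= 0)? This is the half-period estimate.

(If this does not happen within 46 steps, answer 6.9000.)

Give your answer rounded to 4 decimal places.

Answer: 2.7000

Derivation:
Step 0: x=[11.4000] v=[0.0000]
Step 1: x=[11.3055] v=[-0.6300]
Step 2: x=[11.1197] v=[-1.2387]
Step 3: x=[10.8489] v=[-1.8056]
Step 4: x=[10.5022] v=[-2.3116]
Step 5: x=[10.0913] v=[-2.7396]
Step 6: x=[9.6300] v=[-3.0752]
Step 7: x=[9.1340] v=[-3.3070]
Step 8: x=[8.6199] v=[-3.4272]
Step 9: x=[8.1051] v=[-3.4317]
Step 10: x=[7.6071] v=[-3.3203]
Step 11: x=[7.1426] v=[-3.0969]
Step 12: x=[6.7273] v=[-2.7690]
Step 13: x=[6.3752] v=[-2.3476]
Step 14: x=[6.0982] v=[-1.8470]
Step 15: x=[5.9056] v=[-1.2841]
Step 16: x=[5.8039] v=[-0.6779]
Step 17: x=[5.7966] v=[-0.0488]
Step 18: x=[5.8839] v=[0.5820]
First v>=0 after going negative at step 18, time=2.7000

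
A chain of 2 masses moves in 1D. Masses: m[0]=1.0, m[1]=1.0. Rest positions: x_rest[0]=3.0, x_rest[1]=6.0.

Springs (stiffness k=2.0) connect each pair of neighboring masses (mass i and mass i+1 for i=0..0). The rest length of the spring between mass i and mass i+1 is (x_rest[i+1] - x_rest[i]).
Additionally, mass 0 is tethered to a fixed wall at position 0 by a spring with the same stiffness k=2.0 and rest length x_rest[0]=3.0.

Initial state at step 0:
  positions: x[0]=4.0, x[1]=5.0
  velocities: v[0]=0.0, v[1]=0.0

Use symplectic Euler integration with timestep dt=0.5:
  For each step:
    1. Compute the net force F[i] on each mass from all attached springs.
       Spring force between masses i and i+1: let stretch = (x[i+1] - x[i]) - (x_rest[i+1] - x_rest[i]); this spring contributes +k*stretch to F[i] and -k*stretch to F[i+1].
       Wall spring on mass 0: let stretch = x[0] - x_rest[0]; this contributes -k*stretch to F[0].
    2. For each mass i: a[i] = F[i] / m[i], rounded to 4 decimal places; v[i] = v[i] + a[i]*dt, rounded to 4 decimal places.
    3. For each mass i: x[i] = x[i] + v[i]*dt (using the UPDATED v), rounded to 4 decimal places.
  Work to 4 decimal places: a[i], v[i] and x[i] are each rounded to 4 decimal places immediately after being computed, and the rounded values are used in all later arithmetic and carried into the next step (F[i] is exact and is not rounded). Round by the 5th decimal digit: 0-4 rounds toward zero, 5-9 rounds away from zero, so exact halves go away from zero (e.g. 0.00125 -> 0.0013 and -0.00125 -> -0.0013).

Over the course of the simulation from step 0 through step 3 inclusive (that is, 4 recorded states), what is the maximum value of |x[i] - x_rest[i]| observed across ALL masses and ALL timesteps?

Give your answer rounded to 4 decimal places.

Answer: 1.5000

Derivation:
Step 0: x=[4.0000 5.0000] v=[0.0000 0.0000]
Step 1: x=[2.5000 6.0000] v=[-3.0000 2.0000]
Step 2: x=[1.5000 6.7500] v=[-2.0000 1.5000]
Step 3: x=[2.3750 6.3750] v=[1.7500 -0.7500]
Max displacement = 1.5000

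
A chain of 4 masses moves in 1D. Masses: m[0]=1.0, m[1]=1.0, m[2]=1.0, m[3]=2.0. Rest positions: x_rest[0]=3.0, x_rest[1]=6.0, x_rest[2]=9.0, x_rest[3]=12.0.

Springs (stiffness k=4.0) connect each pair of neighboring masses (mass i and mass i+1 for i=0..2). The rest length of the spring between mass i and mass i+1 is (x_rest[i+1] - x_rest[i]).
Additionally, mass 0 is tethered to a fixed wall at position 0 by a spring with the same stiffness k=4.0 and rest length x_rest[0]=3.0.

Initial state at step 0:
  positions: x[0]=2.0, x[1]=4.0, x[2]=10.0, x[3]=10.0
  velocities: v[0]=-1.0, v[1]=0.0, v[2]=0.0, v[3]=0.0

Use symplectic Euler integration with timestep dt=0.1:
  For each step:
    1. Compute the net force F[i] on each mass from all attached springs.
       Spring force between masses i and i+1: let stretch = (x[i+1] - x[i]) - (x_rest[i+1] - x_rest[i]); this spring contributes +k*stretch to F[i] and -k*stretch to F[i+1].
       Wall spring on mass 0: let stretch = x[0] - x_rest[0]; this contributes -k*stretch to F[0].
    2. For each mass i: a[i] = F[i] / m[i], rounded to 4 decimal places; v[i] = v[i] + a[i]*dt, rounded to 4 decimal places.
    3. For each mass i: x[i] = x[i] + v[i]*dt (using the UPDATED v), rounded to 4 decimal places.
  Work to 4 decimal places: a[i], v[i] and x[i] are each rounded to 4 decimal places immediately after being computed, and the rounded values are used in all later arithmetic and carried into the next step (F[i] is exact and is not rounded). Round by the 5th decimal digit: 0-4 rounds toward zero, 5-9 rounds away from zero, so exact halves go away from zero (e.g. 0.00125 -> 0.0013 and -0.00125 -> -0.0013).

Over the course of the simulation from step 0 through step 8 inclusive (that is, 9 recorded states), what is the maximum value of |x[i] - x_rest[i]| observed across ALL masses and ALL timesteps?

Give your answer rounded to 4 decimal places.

Answer: 3.1539

Derivation:
Step 0: x=[2.0000 4.0000 10.0000 10.0000] v=[-1.0000 0.0000 0.0000 0.0000]
Step 1: x=[1.9000 4.1600 9.7600 10.0600] v=[-1.0000 1.6000 -2.4000 0.6000]
Step 2: x=[1.8144 4.4536 9.3080 10.1740] v=[-0.8560 2.9360 -4.5200 1.1400]
Step 3: x=[1.7618 4.8358 8.6965 10.3307] v=[-0.5261 3.8221 -6.1154 1.5668]
Step 4: x=[1.7617 5.2495 7.9959 10.5147] v=[-0.0012 4.1368 -7.0060 1.8400]
Step 5: x=[1.8306 5.6335 7.2862 10.7083] v=[0.6892 3.8402 -7.0970 1.9362]
Step 6: x=[1.9784 5.9315 6.6473 10.8935] v=[1.4781 2.9801 -6.3892 1.8518]
Step 7: x=[2.2052 6.1000 6.1496 11.0538] v=[2.2680 1.6852 -4.9770 1.6026]
Step 8: x=[2.4996 6.1147 5.8461 11.1760] v=[2.9438 0.1471 -3.0352 1.2218]
Max displacement = 3.1539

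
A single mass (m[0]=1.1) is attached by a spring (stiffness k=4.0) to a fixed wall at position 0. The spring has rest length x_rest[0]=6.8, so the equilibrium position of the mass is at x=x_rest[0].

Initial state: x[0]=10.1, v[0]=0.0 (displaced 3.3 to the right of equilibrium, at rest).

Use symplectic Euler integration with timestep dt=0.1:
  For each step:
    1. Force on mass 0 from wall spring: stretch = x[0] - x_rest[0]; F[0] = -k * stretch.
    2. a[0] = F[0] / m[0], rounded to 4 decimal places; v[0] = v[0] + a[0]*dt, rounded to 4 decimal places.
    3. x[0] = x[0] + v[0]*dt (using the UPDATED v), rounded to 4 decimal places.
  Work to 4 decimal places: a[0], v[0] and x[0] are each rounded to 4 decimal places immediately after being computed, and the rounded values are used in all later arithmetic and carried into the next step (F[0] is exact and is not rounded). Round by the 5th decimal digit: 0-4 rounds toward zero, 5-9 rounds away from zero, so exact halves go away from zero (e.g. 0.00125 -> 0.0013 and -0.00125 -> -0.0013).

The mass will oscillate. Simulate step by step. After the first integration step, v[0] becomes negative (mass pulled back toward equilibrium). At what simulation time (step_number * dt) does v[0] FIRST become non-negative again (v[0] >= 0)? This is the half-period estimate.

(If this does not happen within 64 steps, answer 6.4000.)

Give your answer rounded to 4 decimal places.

Answer: 1.7000

Derivation:
Step 0: x=[10.1000] v=[0.0000]
Step 1: x=[9.9800] v=[-1.2000]
Step 2: x=[9.7444] v=[-2.3564]
Step 3: x=[9.4017] v=[-3.4271]
Step 4: x=[8.9644] v=[-4.3732]
Step 5: x=[8.4484] v=[-5.1603]
Step 6: x=[7.8724] v=[-5.7597]
Step 7: x=[7.2574] v=[-6.1497]
Step 8: x=[6.6258] v=[-6.3160]
Step 9: x=[6.0005] v=[-6.2527]
Step 10: x=[5.4043] v=[-5.9620]
Step 11: x=[4.8589] v=[-5.4545]
Step 12: x=[4.3840] v=[-4.7487]
Step 13: x=[3.9970] v=[-3.8702]
Step 14: x=[3.7119] v=[-2.8509]
Step 15: x=[3.5391] v=[-1.7280]
Step 16: x=[3.4849] v=[-0.5422]
Step 17: x=[3.5512] v=[0.6633]
First v>=0 after going negative at step 17, time=1.7000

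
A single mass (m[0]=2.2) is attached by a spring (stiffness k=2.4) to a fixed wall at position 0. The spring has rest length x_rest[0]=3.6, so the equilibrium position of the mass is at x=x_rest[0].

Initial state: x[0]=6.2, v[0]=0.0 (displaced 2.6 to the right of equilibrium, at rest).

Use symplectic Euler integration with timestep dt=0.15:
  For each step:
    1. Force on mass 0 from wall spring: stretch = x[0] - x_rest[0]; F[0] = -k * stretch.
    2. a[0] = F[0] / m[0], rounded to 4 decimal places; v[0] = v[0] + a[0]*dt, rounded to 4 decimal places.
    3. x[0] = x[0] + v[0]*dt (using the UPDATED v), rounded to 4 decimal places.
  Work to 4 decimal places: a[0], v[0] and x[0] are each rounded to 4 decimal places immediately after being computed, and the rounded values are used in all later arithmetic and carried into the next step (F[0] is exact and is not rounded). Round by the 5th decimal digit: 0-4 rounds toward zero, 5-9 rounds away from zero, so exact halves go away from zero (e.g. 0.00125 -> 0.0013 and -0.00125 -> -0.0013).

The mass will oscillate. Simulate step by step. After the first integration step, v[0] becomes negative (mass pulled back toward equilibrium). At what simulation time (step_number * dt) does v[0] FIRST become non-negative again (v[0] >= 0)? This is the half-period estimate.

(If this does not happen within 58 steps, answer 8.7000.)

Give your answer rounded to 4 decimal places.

Answer: 3.1500

Derivation:
Step 0: x=[6.2000] v=[0.0000]
Step 1: x=[6.1362] v=[-0.4255]
Step 2: x=[6.0101] v=[-0.8405]
Step 3: x=[5.8249] v=[-1.2349]
Step 4: x=[5.5851] v=[-1.5990]
Step 5: x=[5.2965] v=[-1.9238]
Step 6: x=[4.9663] v=[-2.2014]
Step 7: x=[4.6026] v=[-2.4250]
Step 8: x=[4.2142] v=[-2.5891]
Step 9: x=[3.8108] v=[-2.6896]
Step 10: x=[3.4022] v=[-2.7241]
Step 11: x=[2.9984] v=[-2.6917]
Step 12: x=[2.6094] v=[-2.5933]
Step 13: x=[2.2447] v=[-2.4312]
Step 14: x=[1.9133] v=[-2.2094]
Step 15: x=[1.6233] v=[-1.9334]
Step 16: x=[1.3818] v=[-1.6099]
Step 17: x=[1.1948] v=[-1.2469]
Step 18: x=[1.0668] v=[-0.8533]
Step 19: x=[1.0010] v=[-0.4388]
Step 20: x=[0.9990] v=[-0.0135]
Step 21: x=[1.0608] v=[0.4121]
First v>=0 after going negative at step 21, time=3.1500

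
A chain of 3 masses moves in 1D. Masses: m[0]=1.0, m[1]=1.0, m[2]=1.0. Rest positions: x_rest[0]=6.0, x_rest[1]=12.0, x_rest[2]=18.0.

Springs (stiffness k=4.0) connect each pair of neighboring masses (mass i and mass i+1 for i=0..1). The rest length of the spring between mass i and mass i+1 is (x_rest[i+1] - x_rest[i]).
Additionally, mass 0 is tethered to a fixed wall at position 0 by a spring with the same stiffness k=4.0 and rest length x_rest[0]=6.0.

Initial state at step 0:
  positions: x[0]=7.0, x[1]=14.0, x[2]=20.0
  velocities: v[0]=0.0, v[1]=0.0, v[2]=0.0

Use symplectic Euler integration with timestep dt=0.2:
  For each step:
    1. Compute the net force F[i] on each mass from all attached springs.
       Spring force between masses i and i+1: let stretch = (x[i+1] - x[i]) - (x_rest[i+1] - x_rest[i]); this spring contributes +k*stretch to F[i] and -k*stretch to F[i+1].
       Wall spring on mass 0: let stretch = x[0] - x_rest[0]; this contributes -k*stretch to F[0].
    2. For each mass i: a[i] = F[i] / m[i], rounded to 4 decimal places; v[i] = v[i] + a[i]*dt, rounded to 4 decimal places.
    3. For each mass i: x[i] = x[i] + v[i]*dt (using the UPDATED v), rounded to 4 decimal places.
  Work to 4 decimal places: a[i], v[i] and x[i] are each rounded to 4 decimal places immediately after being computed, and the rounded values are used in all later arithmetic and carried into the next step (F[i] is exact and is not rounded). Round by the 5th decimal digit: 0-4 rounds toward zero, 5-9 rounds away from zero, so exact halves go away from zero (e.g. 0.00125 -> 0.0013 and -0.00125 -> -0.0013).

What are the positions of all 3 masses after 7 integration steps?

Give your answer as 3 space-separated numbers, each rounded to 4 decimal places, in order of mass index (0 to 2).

Answer: 5.9940 12.4839 18.5567

Derivation:
Step 0: x=[7.0000 14.0000 20.0000] v=[0.0000 0.0000 0.0000]
Step 1: x=[7.0000 13.8400 20.0000] v=[0.0000 -0.8000 0.0000]
Step 2: x=[6.9744 13.5712 19.9744] v=[-0.1280 -1.3440 -0.1280]
Step 3: x=[6.8884 13.2714 19.8843] v=[-0.4301 -1.4989 -0.4506]
Step 4: x=[6.7215 13.0084 19.6961] v=[-0.8344 -1.3150 -0.9409]
Step 5: x=[6.4851 12.8095 19.3979] v=[-1.1821 -0.9944 -1.4911]
Step 6: x=[6.2230 12.6529 19.0055] v=[-1.3107 -0.7832 -1.9618]
Step 7: x=[5.9940 12.4839 18.5567] v=[-1.1452 -0.8450 -2.2439]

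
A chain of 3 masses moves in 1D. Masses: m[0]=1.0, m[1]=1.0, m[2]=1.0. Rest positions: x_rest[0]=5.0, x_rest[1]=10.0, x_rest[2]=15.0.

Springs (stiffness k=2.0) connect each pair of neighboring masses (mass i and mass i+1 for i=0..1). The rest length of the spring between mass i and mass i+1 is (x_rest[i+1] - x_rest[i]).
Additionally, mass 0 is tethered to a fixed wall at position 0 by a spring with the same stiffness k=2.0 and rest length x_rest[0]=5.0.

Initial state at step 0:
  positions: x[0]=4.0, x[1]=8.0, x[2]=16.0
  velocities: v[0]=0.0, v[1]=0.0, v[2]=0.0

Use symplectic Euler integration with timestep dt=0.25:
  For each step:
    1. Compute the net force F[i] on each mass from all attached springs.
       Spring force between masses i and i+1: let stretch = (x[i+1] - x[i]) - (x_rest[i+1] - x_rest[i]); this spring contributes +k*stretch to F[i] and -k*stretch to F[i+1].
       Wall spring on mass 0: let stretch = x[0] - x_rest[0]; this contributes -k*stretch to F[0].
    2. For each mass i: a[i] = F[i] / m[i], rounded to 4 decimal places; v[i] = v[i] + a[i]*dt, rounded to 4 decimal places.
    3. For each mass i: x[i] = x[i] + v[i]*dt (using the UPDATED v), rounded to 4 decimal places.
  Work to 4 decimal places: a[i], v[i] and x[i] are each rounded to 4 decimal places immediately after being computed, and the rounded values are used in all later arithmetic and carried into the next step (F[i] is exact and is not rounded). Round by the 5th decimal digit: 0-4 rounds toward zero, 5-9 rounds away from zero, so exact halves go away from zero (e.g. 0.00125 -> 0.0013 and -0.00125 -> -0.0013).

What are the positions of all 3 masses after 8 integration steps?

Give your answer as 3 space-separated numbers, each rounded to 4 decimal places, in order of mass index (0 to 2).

Step 0: x=[4.0000 8.0000 16.0000] v=[0.0000 0.0000 0.0000]
Step 1: x=[4.0000 8.5000 15.6250] v=[0.0000 2.0000 -1.5000]
Step 2: x=[4.0625 9.3281 14.9844] v=[0.2500 3.3125 -2.5625]
Step 3: x=[4.2754 10.2051 14.2617] v=[0.8516 3.5079 -2.8907]
Step 4: x=[4.6951 10.8480 13.6570] v=[1.6788 2.5714 -2.4190]
Step 5: x=[5.2970 11.0729 13.3261] v=[2.4077 0.8995 -1.3235]
Step 6: x=[5.9588 10.8574 13.3386] v=[2.6472 -0.8619 0.0499]
Step 7: x=[6.4881 10.3398 13.6659] v=[2.1171 -2.0706 1.3093]
Step 8: x=[6.6878 9.7565 14.2025] v=[0.7989 -2.3334 2.1463]

Answer: 6.6878 9.7565 14.2025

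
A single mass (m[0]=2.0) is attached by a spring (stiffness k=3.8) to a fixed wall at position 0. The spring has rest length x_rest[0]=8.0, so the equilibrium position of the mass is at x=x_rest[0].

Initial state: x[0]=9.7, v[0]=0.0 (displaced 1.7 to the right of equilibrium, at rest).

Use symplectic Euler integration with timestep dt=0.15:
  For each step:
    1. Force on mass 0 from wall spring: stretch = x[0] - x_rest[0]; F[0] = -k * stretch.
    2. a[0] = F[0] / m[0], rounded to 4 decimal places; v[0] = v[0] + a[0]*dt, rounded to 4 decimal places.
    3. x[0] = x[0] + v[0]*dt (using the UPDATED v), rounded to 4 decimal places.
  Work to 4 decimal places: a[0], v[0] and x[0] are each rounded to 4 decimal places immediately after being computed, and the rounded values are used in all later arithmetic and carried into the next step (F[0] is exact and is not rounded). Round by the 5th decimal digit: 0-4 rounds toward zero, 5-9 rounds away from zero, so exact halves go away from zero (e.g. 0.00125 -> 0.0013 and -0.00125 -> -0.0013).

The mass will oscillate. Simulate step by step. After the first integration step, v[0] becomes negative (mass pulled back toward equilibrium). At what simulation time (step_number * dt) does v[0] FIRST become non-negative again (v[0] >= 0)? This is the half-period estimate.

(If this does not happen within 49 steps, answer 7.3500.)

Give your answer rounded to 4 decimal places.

Answer: 2.4000

Derivation:
Step 0: x=[9.7000] v=[0.0000]
Step 1: x=[9.6273] v=[-0.4845]
Step 2: x=[9.4851] v=[-0.9483]
Step 3: x=[9.2794] v=[-1.3716]
Step 4: x=[9.0190] v=[-1.7362]
Step 5: x=[8.7150] v=[-2.0266]
Step 6: x=[8.3804] v=[-2.2304]
Step 7: x=[8.0296] v=[-2.3388]
Step 8: x=[7.6775] v=[-2.3472]
Step 9: x=[7.3392] v=[-2.2553]
Step 10: x=[7.0292] v=[-2.0670]
Step 11: x=[6.7607] v=[-1.7903]
Step 12: x=[6.5451] v=[-1.4371]
Step 13: x=[6.3917] v=[-1.0225]
Step 14: x=[6.3071] v=[-0.5641]
Step 15: x=[6.2949] v=[-0.0816]
Step 16: x=[6.3556] v=[0.4044]
First v>=0 after going negative at step 16, time=2.4000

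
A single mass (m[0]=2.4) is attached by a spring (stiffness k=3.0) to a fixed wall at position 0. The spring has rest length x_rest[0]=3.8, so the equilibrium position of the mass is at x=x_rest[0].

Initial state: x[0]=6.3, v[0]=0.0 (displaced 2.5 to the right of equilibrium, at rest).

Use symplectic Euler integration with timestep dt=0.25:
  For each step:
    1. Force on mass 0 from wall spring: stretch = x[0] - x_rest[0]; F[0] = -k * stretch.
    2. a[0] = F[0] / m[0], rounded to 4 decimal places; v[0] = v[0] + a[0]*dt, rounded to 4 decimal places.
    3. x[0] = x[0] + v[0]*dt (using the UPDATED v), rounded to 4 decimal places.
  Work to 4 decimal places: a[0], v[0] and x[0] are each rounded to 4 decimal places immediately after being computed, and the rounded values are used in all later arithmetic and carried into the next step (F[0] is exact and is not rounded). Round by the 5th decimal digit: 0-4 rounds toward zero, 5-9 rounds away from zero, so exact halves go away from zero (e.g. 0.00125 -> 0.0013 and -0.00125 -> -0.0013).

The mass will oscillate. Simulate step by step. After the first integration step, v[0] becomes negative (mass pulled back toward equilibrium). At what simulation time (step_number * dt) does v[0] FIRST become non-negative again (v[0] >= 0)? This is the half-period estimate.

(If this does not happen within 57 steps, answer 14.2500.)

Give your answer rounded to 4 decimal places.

Step 0: x=[6.3000] v=[0.0000]
Step 1: x=[6.1047] v=[-0.7813]
Step 2: x=[5.7293] v=[-1.5015]
Step 3: x=[5.2032] v=[-2.1044]
Step 4: x=[4.5675] v=[-2.5429]
Step 5: x=[3.8718] v=[-2.7828]
Step 6: x=[3.1705] v=[-2.8053]
Step 7: x=[2.5184] v=[-2.6086]
Step 8: x=[1.9664] v=[-2.2081]
Step 9: x=[1.5576] v=[-1.6351]
Step 10: x=[1.3240] v=[-0.9344]
Step 11: x=[1.2838] v=[-0.1607]
Step 12: x=[1.4402] v=[0.6256]
First v>=0 after going negative at step 12, time=3.0000

Answer: 3.0000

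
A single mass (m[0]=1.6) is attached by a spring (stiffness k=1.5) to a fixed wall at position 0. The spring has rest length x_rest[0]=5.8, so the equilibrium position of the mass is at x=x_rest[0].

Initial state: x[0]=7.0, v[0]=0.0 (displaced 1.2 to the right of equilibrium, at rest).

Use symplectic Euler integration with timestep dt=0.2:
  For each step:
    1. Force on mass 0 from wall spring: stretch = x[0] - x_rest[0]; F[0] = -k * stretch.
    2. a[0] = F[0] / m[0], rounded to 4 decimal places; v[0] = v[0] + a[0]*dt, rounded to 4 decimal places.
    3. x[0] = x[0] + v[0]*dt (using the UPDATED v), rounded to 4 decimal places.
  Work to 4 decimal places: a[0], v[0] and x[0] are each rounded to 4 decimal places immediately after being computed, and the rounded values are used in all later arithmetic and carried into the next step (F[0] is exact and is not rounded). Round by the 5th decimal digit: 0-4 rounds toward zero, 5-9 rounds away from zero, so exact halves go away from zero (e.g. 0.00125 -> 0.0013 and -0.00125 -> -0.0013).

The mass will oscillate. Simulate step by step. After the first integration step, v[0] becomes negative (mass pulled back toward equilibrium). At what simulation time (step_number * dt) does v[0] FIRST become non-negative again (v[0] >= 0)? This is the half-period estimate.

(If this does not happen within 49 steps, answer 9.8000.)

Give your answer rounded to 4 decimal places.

Step 0: x=[7.0000] v=[0.0000]
Step 1: x=[6.9550] v=[-0.2250]
Step 2: x=[6.8667] v=[-0.4416]
Step 3: x=[6.7384] v=[-0.6416]
Step 4: x=[6.5749] v=[-0.8176]
Step 5: x=[6.3823] v=[-0.9629]
Step 6: x=[6.1679] v=[-1.0721]
Step 7: x=[5.9397] v=[-1.1411]
Step 8: x=[5.7062] v=[-1.1673]
Step 9: x=[5.4763] v=[-1.1497]
Step 10: x=[5.2585] v=[-1.0890]
Step 11: x=[5.0610] v=[-0.9875]
Step 12: x=[4.8912] v=[-0.8489]
Step 13: x=[4.7555] v=[-0.6785]
Step 14: x=[4.6590] v=[-0.4827]
Step 15: x=[4.6052] v=[-0.2688]
Step 16: x=[4.5962] v=[-0.0448]
Step 17: x=[4.6324] v=[0.1809]
First v>=0 after going negative at step 17, time=3.4000

Answer: 3.4000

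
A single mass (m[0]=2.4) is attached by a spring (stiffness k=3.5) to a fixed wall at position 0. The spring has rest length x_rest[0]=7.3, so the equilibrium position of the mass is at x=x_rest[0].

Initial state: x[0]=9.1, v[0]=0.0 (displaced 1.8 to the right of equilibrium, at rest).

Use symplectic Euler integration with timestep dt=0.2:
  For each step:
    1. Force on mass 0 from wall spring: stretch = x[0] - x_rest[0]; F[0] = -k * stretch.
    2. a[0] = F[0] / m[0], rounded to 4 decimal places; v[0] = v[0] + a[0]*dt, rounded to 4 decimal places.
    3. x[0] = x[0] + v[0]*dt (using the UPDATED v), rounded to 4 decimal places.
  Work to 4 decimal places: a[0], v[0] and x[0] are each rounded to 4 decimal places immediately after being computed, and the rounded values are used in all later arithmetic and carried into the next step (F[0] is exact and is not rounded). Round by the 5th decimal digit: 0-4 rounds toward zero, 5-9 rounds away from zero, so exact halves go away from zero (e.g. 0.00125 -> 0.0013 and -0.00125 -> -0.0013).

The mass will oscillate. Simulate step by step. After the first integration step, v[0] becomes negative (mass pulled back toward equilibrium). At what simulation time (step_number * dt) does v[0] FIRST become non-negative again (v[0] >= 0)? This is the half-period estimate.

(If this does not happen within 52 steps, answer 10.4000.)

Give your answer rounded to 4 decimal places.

Step 0: x=[9.1000] v=[0.0000]
Step 1: x=[8.9950] v=[-0.5250]
Step 2: x=[8.7911] v=[-1.0194]
Step 3: x=[8.5002] v=[-1.4543]
Step 4: x=[8.1393] v=[-1.8044]
Step 5: x=[7.7295] v=[-2.0492]
Step 6: x=[7.2946] v=[-2.1745]
Step 7: x=[6.8600] v=[-2.1729]
Step 8: x=[6.4511] v=[-2.0446]
Step 9: x=[6.0917] v=[-1.7970]
Step 10: x=[5.8028] v=[-1.4446]
Step 11: x=[5.6012] v=[-1.0079]
Step 12: x=[5.4987] v=[-0.5124]
Step 13: x=[5.5013] v=[0.0130]
First v>=0 after going negative at step 13, time=2.6000

Answer: 2.6000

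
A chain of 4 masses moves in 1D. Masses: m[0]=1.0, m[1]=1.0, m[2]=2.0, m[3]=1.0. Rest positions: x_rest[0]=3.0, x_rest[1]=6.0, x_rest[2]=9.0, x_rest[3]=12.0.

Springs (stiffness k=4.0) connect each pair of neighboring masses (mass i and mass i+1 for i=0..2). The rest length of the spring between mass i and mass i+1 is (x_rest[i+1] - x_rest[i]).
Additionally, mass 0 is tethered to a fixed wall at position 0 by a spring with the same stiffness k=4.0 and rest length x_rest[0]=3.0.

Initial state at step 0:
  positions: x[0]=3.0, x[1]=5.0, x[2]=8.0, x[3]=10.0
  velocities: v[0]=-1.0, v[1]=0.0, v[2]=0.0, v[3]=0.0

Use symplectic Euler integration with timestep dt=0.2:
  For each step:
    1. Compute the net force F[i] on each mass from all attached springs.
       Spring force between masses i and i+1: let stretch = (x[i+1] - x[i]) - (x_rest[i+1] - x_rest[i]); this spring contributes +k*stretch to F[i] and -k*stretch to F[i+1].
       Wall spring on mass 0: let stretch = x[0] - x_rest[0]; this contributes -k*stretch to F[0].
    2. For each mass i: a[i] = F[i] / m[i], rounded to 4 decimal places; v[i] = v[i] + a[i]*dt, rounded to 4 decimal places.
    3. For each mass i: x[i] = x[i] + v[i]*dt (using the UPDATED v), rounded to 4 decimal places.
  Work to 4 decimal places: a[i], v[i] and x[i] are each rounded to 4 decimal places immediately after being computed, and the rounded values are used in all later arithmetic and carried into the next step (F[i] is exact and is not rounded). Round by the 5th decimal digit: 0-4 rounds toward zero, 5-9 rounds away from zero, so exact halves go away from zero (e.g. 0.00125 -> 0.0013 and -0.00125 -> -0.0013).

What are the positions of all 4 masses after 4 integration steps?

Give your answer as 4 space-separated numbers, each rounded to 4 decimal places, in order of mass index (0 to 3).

Step 0: x=[3.0000 5.0000 8.0000 10.0000] v=[-1.0000 0.0000 0.0000 0.0000]
Step 1: x=[2.6400 5.1600 7.9200 10.1600] v=[-1.8000 0.8000 -0.4000 0.8000]
Step 2: x=[2.2608 5.3584 7.7984 10.4416] v=[-1.8960 0.9920 -0.6080 1.4080]
Step 3: x=[2.0155 5.4516 7.6931 10.7803] v=[-1.2266 0.4659 -0.5267 1.6934]
Step 4: x=[1.9975 5.3536 7.6554 11.1050] v=[-0.0901 -0.4898 -0.1884 1.6236]

Answer: 1.9975 5.3536 7.6554 11.1050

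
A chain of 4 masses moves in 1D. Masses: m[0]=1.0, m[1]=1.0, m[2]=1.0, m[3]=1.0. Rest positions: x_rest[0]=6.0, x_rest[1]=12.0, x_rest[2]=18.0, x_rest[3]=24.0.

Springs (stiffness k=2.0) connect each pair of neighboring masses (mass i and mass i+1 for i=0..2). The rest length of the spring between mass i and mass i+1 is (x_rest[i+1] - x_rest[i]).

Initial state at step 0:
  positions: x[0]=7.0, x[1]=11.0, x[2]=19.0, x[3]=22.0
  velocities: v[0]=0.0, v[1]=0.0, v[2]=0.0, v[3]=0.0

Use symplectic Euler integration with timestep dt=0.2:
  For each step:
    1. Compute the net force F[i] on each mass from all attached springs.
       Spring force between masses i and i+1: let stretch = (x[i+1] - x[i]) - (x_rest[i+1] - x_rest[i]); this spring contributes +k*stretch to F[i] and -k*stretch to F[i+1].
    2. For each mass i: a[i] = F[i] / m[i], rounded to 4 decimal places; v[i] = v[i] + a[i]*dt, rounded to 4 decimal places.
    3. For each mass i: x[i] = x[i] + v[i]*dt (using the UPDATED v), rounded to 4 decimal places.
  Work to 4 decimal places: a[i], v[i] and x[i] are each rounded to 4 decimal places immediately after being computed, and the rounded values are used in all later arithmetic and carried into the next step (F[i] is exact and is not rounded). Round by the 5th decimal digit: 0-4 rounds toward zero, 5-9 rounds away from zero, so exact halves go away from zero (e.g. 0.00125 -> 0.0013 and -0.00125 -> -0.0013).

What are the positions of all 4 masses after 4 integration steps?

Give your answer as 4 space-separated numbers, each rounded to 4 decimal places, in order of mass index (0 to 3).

Answer: 5.9037 12.9424 16.4356 23.7182

Derivation:
Step 0: x=[7.0000 11.0000 19.0000 22.0000] v=[0.0000 0.0000 0.0000 0.0000]
Step 1: x=[6.8400 11.3200 18.6000 22.2400] v=[-0.8000 1.6000 -2.0000 1.2000]
Step 2: x=[6.5584 11.8640 17.9088 22.6688] v=[-1.4080 2.7200 -3.4560 2.1440]
Step 3: x=[6.2212 12.4671 17.1148 23.1968] v=[-1.6858 3.0157 -3.9699 2.6400]
Step 4: x=[5.9037 12.9424 16.4356 23.7182] v=[-1.5874 2.3764 -3.3962 2.6072]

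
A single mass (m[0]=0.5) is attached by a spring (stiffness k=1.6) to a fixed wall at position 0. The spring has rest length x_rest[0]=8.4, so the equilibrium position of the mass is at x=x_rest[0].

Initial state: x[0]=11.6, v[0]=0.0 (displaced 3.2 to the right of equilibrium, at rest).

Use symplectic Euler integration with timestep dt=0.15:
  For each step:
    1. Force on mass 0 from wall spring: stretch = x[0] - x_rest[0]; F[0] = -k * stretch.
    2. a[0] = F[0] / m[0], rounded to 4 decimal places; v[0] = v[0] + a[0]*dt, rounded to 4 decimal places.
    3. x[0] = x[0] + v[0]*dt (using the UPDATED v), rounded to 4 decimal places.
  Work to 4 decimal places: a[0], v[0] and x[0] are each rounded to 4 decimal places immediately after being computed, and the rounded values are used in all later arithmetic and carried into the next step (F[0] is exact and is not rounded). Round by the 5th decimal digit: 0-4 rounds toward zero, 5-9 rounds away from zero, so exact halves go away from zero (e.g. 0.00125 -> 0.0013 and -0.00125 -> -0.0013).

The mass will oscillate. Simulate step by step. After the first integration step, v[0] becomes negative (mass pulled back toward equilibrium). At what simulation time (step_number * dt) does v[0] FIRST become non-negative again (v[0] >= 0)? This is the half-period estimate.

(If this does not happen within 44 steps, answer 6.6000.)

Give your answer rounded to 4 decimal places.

Step 0: x=[11.6000] v=[0.0000]
Step 1: x=[11.3696] v=[-1.5360]
Step 2: x=[10.9254] v=[-2.9614]
Step 3: x=[10.2994] v=[-4.1736]
Step 4: x=[9.5366] v=[-5.0853]
Step 5: x=[8.6920] v=[-5.6309]
Step 6: x=[7.8263] v=[-5.7711]
Step 7: x=[7.0019] v=[-5.4957]
Step 8: x=[6.2782] v=[-4.8246]
Step 9: x=[5.7073] v=[-3.8061]
Step 10: x=[5.3303] v=[-2.5136]
Step 11: x=[5.1743] v=[-1.0402]
Step 12: x=[5.2505] v=[0.5081]
First v>=0 after going negative at step 12, time=1.8000

Answer: 1.8000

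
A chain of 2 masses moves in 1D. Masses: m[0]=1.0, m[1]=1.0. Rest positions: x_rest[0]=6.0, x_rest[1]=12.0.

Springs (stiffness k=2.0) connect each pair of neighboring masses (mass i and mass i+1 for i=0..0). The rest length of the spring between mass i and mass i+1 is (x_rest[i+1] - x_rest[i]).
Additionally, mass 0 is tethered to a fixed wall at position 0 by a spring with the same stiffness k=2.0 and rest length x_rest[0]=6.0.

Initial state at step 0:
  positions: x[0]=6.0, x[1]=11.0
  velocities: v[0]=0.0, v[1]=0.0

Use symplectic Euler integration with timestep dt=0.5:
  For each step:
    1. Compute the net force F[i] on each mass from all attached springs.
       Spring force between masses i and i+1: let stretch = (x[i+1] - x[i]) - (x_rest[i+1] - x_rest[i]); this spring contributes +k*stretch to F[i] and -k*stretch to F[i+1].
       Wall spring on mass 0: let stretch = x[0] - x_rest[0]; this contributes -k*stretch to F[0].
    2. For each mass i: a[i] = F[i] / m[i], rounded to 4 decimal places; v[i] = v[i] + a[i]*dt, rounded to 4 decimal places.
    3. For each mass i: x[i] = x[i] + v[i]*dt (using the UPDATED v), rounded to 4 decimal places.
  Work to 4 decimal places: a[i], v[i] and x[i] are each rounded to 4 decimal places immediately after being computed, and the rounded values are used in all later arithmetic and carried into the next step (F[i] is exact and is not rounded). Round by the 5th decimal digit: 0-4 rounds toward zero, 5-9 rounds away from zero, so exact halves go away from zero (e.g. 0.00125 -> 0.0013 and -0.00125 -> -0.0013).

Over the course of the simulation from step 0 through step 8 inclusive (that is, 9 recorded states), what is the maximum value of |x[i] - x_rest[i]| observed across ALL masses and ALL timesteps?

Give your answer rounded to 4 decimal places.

Answer: 1.0548

Derivation:
Step 0: x=[6.0000 11.0000] v=[0.0000 0.0000]
Step 1: x=[5.5000 11.5000] v=[-1.0000 1.0000]
Step 2: x=[5.2500 12.0000] v=[-0.5000 1.0000]
Step 3: x=[5.7500 12.1250] v=[1.0000 0.2500]
Step 4: x=[6.5625 12.0625] v=[1.6250 -0.1250]
Step 5: x=[6.8438 12.2500] v=[0.5625 0.3750]
Step 6: x=[6.4063 12.7344] v=[-0.8751 0.9688]
Step 7: x=[5.9297 13.0548] v=[-0.9533 0.6407]
Step 8: x=[6.0508 12.8126] v=[0.2421 -0.4844]
Max displacement = 1.0548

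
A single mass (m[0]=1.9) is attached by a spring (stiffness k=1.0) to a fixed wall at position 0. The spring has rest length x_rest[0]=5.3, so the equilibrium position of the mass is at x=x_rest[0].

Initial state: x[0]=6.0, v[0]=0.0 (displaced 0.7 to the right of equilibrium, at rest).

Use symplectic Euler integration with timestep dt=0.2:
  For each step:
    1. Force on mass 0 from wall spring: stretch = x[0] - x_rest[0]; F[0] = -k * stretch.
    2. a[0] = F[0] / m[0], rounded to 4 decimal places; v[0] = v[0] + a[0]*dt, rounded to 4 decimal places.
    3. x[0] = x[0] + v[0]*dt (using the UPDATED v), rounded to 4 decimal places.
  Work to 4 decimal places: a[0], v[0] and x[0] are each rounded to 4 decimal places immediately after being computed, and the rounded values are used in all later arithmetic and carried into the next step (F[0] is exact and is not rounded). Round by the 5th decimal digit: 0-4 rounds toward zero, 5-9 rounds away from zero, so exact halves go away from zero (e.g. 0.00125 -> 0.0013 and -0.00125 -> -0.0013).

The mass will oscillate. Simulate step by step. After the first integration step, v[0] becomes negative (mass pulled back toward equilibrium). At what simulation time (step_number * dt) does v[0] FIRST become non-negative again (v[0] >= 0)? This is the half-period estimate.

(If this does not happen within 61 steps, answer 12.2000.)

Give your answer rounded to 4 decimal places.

Step 0: x=[6.0000] v=[0.0000]
Step 1: x=[5.9853] v=[-0.0737]
Step 2: x=[5.9561] v=[-0.1458]
Step 3: x=[5.9131] v=[-0.2149]
Step 4: x=[5.8572] v=[-0.2794]
Step 5: x=[5.7896] v=[-0.3381]
Step 6: x=[5.7117] v=[-0.3896]
Step 7: x=[5.6251] v=[-0.4329]
Step 8: x=[5.5317] v=[-0.4671]
Step 9: x=[5.4334] v=[-0.4915]
Step 10: x=[5.3323] v=[-0.5055]
Step 11: x=[5.2305] v=[-0.5089]
Step 12: x=[5.1302] v=[-0.5016]
Step 13: x=[5.0335] v=[-0.4837]
Step 14: x=[4.9424] v=[-0.4556]
Step 15: x=[4.8588] v=[-0.4180]
Step 16: x=[4.7845] v=[-0.3716]
Step 17: x=[4.7210] v=[-0.3173]
Step 18: x=[4.6697] v=[-0.2564]
Step 19: x=[4.6317] v=[-0.1901]
Step 20: x=[4.6077] v=[-0.1198]
Step 21: x=[4.5983] v=[-0.0469]
Step 22: x=[4.6037] v=[0.0270]
First v>=0 after going negative at step 22, time=4.4000

Answer: 4.4000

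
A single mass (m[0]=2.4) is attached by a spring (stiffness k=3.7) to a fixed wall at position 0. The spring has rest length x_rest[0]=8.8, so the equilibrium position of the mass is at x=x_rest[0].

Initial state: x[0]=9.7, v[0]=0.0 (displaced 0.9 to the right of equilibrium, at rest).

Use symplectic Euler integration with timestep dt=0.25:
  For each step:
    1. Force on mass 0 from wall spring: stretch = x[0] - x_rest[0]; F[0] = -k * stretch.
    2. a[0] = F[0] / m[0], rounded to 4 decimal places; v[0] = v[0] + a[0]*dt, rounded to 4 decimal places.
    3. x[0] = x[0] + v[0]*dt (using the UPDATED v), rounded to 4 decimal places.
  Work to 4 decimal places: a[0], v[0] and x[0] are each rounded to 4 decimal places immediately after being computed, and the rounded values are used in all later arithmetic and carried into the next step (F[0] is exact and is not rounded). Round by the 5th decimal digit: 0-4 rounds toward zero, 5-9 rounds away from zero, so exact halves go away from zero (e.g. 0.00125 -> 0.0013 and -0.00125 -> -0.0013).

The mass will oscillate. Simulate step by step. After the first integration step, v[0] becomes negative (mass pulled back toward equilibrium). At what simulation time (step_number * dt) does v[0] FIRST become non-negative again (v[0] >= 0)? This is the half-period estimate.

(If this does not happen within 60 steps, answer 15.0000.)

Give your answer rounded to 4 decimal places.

Answer: 2.7500

Derivation:
Step 0: x=[9.7000] v=[0.0000]
Step 1: x=[9.6133] v=[-0.3469]
Step 2: x=[9.4482] v=[-0.6604]
Step 3: x=[9.2207] v=[-0.9102]
Step 4: x=[8.9526] v=[-1.0724]
Step 5: x=[8.6698] v=[-1.1312]
Step 6: x=[8.3996] v=[-1.0810]
Step 7: x=[8.1679] v=[-0.9267]
Step 8: x=[7.9971] v=[-0.6831]
Step 9: x=[7.9037] v=[-0.3737]
Step 10: x=[7.8966] v=[-0.0283]
Step 11: x=[7.9766] v=[0.3199]
First v>=0 after going negative at step 11, time=2.7500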